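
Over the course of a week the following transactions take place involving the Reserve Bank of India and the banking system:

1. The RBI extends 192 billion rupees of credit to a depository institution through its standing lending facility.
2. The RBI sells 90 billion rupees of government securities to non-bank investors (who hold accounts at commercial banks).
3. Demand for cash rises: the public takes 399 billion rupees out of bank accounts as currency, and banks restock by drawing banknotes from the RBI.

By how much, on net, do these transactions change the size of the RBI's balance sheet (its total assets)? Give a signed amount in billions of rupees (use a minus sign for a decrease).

+102 billion

RBI balance sheet:
  Assets:      Securities −90B, Loans to banks +192B
  Liabilities: Bank reserves −297B, Currency in circulation +399B
Change in total RBI assets = +102 billion.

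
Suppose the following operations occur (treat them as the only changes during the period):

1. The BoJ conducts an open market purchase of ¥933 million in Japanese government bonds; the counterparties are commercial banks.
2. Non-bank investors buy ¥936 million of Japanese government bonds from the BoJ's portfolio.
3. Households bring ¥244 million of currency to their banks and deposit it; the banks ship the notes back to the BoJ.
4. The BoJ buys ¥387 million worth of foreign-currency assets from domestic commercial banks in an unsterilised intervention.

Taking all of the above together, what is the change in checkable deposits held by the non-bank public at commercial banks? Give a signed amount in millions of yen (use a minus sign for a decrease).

OMO purchase (from banks) ¥933 million: the counterparty is a bank, so public deposits are unchanged → 0.
Asset sale (to non-banks) ¥936 million: non-bank counterparties' bank balances fall → −¥936M.
Currency deposit ¥244 million: non-bank counterparties' bank balances rise → +¥244M.
FX purchase ¥387 million: the counterparty is a bank, so public deposits are unchanged → 0.
Net: 0 − 936 + 244 + 0 = -¥692 million.

-¥692 million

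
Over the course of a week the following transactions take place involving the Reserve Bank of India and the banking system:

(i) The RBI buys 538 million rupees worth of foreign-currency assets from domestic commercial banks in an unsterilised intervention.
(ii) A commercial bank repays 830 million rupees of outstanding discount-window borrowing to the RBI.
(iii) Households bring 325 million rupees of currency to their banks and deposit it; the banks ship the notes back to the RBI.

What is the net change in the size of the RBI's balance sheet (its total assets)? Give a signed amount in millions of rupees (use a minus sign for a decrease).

FX purchase 538 million rupees: an RBI asset is acquired → +538M.
Discount-window repayment 830 million rupees: an RBI asset is shed → −830M.
Currency deposit 325 million rupees: only the composition of liabilities changes → 0.
Net: 538 − 830 + 0 = -292 million.

-292 million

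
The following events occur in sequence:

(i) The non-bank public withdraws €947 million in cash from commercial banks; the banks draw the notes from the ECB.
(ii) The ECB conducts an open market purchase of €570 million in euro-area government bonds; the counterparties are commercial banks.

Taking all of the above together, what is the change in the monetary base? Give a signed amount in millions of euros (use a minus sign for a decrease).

Currency withdrawal €947 million: just a shift between currency and reserves — both are base money → 0.
OMO purchase (from banks) €570 million: ECB balance sheet expands → +€570M.
Net: 0 + 570 = +€570 million.

+€570 million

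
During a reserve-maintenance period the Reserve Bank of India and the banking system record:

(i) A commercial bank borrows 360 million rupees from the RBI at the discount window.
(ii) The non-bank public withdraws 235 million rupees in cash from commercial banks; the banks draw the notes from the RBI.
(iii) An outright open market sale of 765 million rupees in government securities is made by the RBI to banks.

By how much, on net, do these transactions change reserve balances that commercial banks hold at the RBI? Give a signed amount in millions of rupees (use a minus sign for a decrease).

-640 million

Discount-window loan 360 million rupees: the loan is credited to the bank's reserve account → +360M.
Currency withdrawal 235 million rupees: banks swap reserves for currency → −235M.
OMO sale (to banks) 765 million rupees: the buying banks pay out of their reserve balances → −765M.
Net: 360 − 235 − 765 = -640 million.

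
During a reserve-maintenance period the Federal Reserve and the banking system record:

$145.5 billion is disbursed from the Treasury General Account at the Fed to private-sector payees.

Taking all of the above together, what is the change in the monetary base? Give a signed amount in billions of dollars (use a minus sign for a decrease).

Government spending $145.5 billion: a non-base liability converts back to reserves → +$145.5B.

+$145.5 billion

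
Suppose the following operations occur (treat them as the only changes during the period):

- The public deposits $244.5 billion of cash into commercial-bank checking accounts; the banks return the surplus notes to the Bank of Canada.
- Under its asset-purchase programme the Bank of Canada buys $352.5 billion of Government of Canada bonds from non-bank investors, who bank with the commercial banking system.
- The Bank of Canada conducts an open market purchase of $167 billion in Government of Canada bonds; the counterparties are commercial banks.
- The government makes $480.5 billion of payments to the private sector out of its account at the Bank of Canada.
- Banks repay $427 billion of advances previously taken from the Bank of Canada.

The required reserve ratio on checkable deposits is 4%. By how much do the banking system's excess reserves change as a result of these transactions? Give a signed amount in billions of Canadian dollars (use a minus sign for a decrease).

+$774.4 billion

Currency deposit $244.5 billion: reserves +$244.5B, deposits +$244.5B.
Asset purchase (from non-banks) $352.5 billion: reserves +$352.5B, deposits +$352.5B.
OMO purchase (from banks) $167 billion: reserves +$167B, deposits 0.
Government spending $480.5 billion: reserves +$480.5B, deposits +$480.5B.
Discount-window repayment $427 billion: reserves −$427B, deposits 0.
Totals: Δreserves = +$817.5B, Δdeposits = +$1077.5B.
Δrequired reserves = 4% × +$1077.5B = +$43.1B.
Δexcess reserves = Δreserves − Δrequired = +$817.5B − (+$43.1B) = +$774.4 billion.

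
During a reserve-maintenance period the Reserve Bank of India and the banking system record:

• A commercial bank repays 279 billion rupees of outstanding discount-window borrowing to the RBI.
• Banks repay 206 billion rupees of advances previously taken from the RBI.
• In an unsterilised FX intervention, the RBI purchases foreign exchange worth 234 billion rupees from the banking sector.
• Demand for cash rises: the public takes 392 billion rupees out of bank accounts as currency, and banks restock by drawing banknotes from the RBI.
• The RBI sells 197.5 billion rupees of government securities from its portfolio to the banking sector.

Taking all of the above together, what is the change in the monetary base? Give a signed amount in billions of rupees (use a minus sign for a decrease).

-448.5 billion

RBI balance sheet:
  Assets:      Securities −197.5B, Loans to banks −485B, Foreign assets +234B
  Liabilities: Bank reserves −840.5B, Currency in circulation +392B
Commercial banking system:
  Assets:      Reserves at CB −840.5B, Securities +197.5B, Foreign assets −234B
  Liabilities: Checkable deposits −392B, Borrowings from CB −485B
Monetary base = currency + reserves: +392B + (−840.5B) = -448.5 billion.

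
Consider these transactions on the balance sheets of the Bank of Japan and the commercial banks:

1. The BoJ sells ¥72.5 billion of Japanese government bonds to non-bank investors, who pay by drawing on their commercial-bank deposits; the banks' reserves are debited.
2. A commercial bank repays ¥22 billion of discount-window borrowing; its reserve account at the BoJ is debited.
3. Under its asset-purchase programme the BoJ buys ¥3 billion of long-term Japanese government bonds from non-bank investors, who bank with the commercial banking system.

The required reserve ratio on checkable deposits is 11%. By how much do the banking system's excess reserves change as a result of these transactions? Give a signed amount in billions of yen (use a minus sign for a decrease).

-¥83.855 billion

Asset sale (to non-banks) ¥72.5 billion: reserves −¥72.5B, deposits −¥72.5B.
Discount-window repayment ¥22 billion: reserves −¥22B, deposits 0.
Asset purchase (from non-banks) ¥3 billion: reserves +¥3B, deposits +¥3B.
Totals: Δreserves = −¥91.5B, Δdeposits = −¥69.5B.
Δrequired reserves = 11% × −¥69.5B = −¥7.645B.
Δexcess reserves = Δreserves − Δrequired = −¥91.5B − (−¥7.645B) = -¥83.855 billion.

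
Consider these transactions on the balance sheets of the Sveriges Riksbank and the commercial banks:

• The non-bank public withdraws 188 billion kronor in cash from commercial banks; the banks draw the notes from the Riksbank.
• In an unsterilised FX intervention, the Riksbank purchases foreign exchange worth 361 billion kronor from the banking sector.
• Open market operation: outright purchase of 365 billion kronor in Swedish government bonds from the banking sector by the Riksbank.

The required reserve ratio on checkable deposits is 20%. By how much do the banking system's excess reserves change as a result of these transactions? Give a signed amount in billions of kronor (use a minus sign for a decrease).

+575.6 billion

Currency withdrawal 188 billion kronor: reserves −188B, deposits −188B.
FX purchase 361 billion kronor: reserves +361B, deposits 0.
OMO purchase (from banks) 365 billion kronor: reserves +365B, deposits 0.
Totals: Δreserves = +538B, Δdeposits = −188B.
Δrequired reserves = 20% × −188B = −37.6B.
Δexcess reserves = Δreserves − Δrequired = +538B − (−37.6B) = +575.6 billion.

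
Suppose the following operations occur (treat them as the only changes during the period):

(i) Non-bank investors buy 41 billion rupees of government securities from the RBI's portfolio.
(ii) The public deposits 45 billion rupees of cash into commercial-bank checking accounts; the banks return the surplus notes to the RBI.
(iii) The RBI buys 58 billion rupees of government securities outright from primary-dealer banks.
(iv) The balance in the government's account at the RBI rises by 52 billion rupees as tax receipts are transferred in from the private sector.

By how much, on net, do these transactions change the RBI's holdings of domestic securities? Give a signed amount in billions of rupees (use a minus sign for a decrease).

+17 billion

RBI balance sheet:
  Assets:      Securities +17B
  Liabilities: Bank reserves +10B, Currency in circulation −45B, Government deposits +52B
Commercial banking system:
  Assets:      Reserves at CB +10B, Securities −58B
  Liabilities: Checkable deposits −48B
So the change in the RBI's holdings of domestic securities is +17 billion.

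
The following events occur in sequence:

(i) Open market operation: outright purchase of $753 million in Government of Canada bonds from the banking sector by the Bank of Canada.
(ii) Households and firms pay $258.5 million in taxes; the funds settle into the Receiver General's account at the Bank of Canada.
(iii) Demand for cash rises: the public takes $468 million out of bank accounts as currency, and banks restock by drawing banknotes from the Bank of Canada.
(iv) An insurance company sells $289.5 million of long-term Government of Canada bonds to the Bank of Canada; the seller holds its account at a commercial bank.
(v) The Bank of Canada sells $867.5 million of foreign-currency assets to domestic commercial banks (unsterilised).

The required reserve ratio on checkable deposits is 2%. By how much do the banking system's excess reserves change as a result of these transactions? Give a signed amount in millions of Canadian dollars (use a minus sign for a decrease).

OMO purchase (from banks) $753 million: reserves +$753M, deposits 0.
Government account inflow $258.5 million: reserves −$258.5M, deposits −$258.5M.
Currency withdrawal $468 million: reserves −$468M, deposits −$468M.
Asset purchase (from non-banks) $289.5 million: reserves +$289.5M, deposits +$289.5M.
FX sale $867.5 million: reserves −$867.5M, deposits 0.
Totals: Δreserves = −$551.5M, Δdeposits = −$437M.
Δrequired reserves = 2% × −$437M = −$8.74M.
Δexcess reserves = Δreserves − Δrequired = −$551.5M − (−$8.74M) = -$542.76 million.

-$542.76 million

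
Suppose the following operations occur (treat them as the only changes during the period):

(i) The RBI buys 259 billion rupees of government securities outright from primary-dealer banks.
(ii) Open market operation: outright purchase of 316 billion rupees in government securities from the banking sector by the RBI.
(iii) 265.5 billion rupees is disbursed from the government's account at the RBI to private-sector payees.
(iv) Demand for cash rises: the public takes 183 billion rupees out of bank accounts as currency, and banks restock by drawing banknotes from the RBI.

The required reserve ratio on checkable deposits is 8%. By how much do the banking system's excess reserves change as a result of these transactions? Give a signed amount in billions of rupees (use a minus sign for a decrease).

OMO purchase (from banks) 259 billion rupees: reserves +259B, deposits 0.
OMO purchase (from banks) 316 billion rupees: reserves +316B, deposits 0.
Government spending 265.5 billion rupees: reserves +265.5B, deposits +265.5B.
Currency withdrawal 183 billion rupees: reserves −183B, deposits −183B.
Totals: Δreserves = +657.5B, Δdeposits = +82.5B.
Δrequired reserves = 8% × +82.5B = +6.6B.
Δexcess reserves = Δreserves − Δrequired = +657.5B − (+6.6B) = +650.9 billion.

+650.9 billion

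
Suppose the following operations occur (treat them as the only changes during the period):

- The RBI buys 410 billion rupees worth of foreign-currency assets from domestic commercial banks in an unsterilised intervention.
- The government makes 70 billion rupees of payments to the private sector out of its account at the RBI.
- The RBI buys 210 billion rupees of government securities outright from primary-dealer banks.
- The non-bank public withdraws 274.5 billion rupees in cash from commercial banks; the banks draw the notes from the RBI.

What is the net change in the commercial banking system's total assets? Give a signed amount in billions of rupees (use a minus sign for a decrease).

FX purchase 410 billion rupees: just an asset swap on bank balance sheets → 0.
Government spending 70 billion rupees: bank balance sheets expand → +70B.
OMO purchase (from banks) 210 billion rupees: just an asset swap on bank balance sheets → 0.
Currency withdrawal 274.5 billion rupees: bank balance sheets shrink → −274.5B.
Net: 0 + 70 + 0 − 274.5 = -204.5 billion.

-204.5 billion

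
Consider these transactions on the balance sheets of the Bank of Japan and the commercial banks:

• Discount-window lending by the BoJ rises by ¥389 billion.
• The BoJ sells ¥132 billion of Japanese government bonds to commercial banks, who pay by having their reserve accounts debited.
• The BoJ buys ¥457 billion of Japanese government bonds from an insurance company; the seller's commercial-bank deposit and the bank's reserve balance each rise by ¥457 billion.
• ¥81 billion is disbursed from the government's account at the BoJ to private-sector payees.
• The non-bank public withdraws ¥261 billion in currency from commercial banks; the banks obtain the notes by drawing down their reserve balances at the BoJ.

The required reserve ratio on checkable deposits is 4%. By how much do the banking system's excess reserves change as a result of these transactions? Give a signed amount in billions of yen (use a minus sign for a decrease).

+¥522.92 billion

Discount-window loan ¥389 billion: reserves +¥389B, deposits 0.
OMO sale (to banks) ¥132 billion: reserves −¥132B, deposits 0.
Asset purchase (from non-banks) ¥457 billion: reserves +¥457B, deposits +¥457B.
Government spending ¥81 billion: reserves +¥81B, deposits +¥81B.
Currency withdrawal ¥261 billion: reserves −¥261B, deposits −¥261B.
Totals: Δreserves = +¥534B, Δdeposits = +¥277B.
Δrequired reserves = 4% × +¥277B = +¥11.08B.
Δexcess reserves = Δreserves − Δrequired = +¥534B − (+¥11.08B) = +¥522.92 billion.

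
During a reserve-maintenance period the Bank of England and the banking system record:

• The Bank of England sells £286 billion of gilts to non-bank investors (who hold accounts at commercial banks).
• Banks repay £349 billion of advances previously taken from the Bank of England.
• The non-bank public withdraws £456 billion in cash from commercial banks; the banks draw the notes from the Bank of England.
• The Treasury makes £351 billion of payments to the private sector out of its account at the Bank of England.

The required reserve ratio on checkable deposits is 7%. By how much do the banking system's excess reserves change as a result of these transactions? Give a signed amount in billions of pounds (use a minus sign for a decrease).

-£712.63 billion

Asset sale (to non-banks) £286 billion: reserves −£286B, deposits −£286B.
Discount-window repayment £349 billion: reserves −£349B, deposits 0.
Currency withdrawal £456 billion: reserves −£456B, deposits −£456B.
Government spending £351 billion: reserves +£351B, deposits +£351B.
Totals: Δreserves = −£740B, Δdeposits = −£391B.
Δrequired reserves = 7% × −£391B = −£27.37B.
Δexcess reserves = Δreserves − Δrequired = −£740B − (−£27.37B) = -£712.63 billion.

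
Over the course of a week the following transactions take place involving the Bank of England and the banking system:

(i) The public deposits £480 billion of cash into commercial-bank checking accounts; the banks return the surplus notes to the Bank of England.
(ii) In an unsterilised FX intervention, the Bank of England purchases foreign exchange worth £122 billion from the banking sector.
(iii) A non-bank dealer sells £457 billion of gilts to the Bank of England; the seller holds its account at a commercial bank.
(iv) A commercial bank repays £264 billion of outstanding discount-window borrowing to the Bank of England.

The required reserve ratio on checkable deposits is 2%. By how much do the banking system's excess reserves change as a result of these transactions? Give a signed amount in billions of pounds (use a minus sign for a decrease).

Currency deposit £480 billion: reserves +£480B, deposits +£480B.
FX purchase £122 billion: reserves +£122B, deposits 0.
Asset purchase (from non-banks) £457 billion: reserves +£457B, deposits +£457B.
Discount-window repayment £264 billion: reserves −£264B, deposits 0.
Totals: Δreserves = +£795B, Δdeposits = +£937B.
Δrequired reserves = 2% × +£937B = +£18.74B.
Δexcess reserves = Δreserves − Δrequired = +£795B − (+£18.74B) = +£776.26 billion.

+£776.26 billion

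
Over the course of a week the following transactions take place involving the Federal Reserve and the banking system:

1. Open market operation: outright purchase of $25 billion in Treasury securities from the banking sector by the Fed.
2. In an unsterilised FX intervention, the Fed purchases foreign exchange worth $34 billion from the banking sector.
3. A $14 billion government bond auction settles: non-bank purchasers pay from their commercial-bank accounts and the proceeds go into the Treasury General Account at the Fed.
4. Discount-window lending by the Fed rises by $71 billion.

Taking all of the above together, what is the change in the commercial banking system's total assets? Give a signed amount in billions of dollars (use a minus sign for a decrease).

Fed balance sheet:
  Assets:      Securities +$25B, Loans to banks +$71B, Foreign assets +$34B
  Liabilities: Bank reserves +$116B, Government deposits +$14B
Commercial banking system:
  Assets:      Reserves at CB +$116B, Securities −$25B, Foreign assets −$34B
  Liabilities: Checkable deposits −$14B, Borrowings from CB +$71B
Change in total bank assets = +$57 billion.

+$57 billion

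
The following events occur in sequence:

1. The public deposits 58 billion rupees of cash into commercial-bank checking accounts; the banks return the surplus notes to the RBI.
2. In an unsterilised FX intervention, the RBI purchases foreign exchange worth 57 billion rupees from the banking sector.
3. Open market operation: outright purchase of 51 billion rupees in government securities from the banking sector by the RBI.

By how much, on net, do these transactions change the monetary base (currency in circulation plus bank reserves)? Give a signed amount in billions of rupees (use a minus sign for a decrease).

RBI balance sheet:
  Assets:      Securities +51B, Foreign assets +57B
  Liabilities: Bank reserves +166B, Currency in circulation −58B
Monetary base = currency + reserves: −58B + (+166B) = +108 billion.

+108 billion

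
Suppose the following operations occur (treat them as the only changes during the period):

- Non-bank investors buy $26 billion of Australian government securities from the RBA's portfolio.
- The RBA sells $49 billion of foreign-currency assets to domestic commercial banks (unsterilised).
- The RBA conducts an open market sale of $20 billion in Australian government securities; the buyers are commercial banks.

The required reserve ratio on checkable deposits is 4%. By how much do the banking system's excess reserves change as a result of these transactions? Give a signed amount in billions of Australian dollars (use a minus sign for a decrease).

-$93.96 billion

Asset sale (to non-banks) $26 billion: reserves −$26B, deposits −$26B.
FX sale $49 billion: reserves −$49B, deposits 0.
OMO sale (to banks) $20 billion: reserves −$20B, deposits 0.
Totals: Δreserves = −$95B, Δdeposits = −$26B.
Δrequired reserves = 4% × −$26B = −$1.04B.
Δexcess reserves = Δreserves − Δrequired = −$95B − (−$1.04B) = -$93.96 billion.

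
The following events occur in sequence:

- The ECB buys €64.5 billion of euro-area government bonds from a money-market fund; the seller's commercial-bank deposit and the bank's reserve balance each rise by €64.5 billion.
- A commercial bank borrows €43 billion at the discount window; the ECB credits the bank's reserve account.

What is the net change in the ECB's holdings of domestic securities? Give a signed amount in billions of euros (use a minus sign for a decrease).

ECB balance sheet:
  Assets:      Securities +€64.5B, Loans to banks +€43B
  Liabilities: Bank reserves +€107.5B
So the change in the ECB's holdings of domestic securities is +€64.5 billion.

+€64.5 billion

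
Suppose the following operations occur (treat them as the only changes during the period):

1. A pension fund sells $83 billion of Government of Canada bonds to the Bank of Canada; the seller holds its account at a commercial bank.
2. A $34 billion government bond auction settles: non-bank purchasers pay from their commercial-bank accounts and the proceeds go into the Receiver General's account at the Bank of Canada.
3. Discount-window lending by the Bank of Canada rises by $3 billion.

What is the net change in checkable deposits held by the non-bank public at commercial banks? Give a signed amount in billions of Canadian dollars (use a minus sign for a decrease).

Asset purchase (from non-banks) $83 billion: non-bank counterparties' bank balances rise → +$83B.
Government account inflow $34 billion: non-bank counterparties' bank balances fall → −$34B.
Discount-window loan $3 billion: the counterparty is a bank, so public deposits are unchanged → 0.
Net: 83 − 34 + 0 = +$49 billion.

+$49 billion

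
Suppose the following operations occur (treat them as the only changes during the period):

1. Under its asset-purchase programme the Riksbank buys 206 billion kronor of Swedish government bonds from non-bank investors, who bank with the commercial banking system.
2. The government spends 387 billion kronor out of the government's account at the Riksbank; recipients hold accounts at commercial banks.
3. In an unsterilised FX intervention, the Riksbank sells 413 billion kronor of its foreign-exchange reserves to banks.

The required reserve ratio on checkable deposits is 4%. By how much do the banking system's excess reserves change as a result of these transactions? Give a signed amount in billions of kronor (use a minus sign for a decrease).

+156.28 billion

Asset purchase (from non-banks) 206 billion kronor: reserves +206B, deposits +206B.
Government spending 387 billion kronor: reserves +387B, deposits +387B.
FX sale 413 billion kronor: reserves −413B, deposits 0.
Totals: Δreserves = +180B, Δdeposits = +593B.
Δrequired reserves = 4% × +593B = +23.72B.
Δexcess reserves = Δreserves − Δrequired = +180B − (+23.72B) = +156.28 billion.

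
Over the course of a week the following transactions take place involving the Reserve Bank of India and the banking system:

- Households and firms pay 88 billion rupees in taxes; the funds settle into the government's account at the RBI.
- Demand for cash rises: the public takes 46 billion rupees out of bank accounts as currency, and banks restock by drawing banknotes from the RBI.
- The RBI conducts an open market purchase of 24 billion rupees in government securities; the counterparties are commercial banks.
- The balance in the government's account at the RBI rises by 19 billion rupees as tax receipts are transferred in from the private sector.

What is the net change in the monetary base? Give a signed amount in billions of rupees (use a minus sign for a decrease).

-83 billion

RBI balance sheet:
  Assets:      Securities +24B
  Liabilities: Bank reserves −129B, Currency in circulation +46B, Government deposits +107B
Commercial banking system:
  Assets:      Reserves at CB −129B, Securities −24B
  Liabilities: Checkable deposits −153B
Monetary base = currency + reserves: +46B + (−129B) = -83 billion.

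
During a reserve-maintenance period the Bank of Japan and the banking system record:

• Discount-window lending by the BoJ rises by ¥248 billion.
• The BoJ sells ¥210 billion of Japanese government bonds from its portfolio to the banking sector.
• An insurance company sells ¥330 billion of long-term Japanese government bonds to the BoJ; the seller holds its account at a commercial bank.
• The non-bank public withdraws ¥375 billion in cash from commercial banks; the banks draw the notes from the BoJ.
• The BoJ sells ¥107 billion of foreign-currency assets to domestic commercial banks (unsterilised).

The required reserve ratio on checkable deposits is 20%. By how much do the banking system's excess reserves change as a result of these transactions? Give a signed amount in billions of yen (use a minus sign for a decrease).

Discount-window loan ¥248 billion: reserves +¥248B, deposits 0.
OMO sale (to banks) ¥210 billion: reserves −¥210B, deposits 0.
Asset purchase (from non-banks) ¥330 billion: reserves +¥330B, deposits +¥330B.
Currency withdrawal ¥375 billion: reserves −¥375B, deposits −¥375B.
FX sale ¥107 billion: reserves −¥107B, deposits 0.
Totals: Δreserves = −¥114B, Δdeposits = −¥45B.
Δrequired reserves = 20% × −¥45B = −¥9B.
Δexcess reserves = Δreserves − Δrequired = −¥114B − (−¥9B) = -¥105 billion.

-¥105 billion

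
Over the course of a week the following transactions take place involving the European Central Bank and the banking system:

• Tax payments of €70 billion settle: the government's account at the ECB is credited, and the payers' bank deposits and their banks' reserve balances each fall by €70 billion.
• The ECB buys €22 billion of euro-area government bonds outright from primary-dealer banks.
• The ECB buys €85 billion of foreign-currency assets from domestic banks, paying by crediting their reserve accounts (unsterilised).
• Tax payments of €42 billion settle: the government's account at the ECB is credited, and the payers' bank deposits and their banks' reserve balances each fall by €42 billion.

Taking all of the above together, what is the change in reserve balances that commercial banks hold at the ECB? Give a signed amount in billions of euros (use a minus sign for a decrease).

-€5 billion

Government account inflow €70 billion: funds move from bank reserves into the government account → −€70B.
OMO purchase (from banks) €22 billion: the ECB pays by crediting reserve accounts → +€22B.
FX purchase €85 billion: the ECB pays by crediting reserve accounts → +€85B.
Government account inflow €42 billion: funds move from bank reserves into the government account → −€42B.
Net: −70 + 22 + 85 − 42 = -€5 billion.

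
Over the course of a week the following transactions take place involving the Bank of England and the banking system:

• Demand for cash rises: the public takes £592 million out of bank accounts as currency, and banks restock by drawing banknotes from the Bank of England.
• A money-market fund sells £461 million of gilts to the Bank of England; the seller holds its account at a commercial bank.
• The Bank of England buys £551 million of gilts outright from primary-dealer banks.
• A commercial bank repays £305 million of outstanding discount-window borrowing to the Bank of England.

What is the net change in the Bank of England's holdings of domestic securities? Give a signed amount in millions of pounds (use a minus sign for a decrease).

Currency withdrawal £592 million: the Bank of England's securities portfolio is untouched → 0.
Asset purchase (from non-banks) £461 million: securities added to the Bank of England's portfolio → +£461M.
OMO purchase (from banks) £551 million: securities added to the Bank of England's portfolio → +£551M.
Discount-window repayment £305 million: the Bank of England's securities portfolio is untouched → 0.
Net: 0 + 461 + 551 + 0 = +£1012 million.

+£1012 million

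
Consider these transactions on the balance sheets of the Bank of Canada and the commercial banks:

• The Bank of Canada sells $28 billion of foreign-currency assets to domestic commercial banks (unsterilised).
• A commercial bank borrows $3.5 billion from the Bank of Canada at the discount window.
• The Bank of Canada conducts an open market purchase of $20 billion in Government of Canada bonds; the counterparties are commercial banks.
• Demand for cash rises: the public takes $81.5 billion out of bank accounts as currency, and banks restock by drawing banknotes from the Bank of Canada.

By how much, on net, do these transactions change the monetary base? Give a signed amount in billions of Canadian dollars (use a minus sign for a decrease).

-$4.5 billion

FX sale $28 billion: Bank of Canada balance sheet contracts → −$28B.
Discount-window loan $3.5 billion: Bank of Canada balance sheet expands → +$3.5B.
OMO purchase (from banks) $20 billion: Bank of Canada balance sheet expands → +$20B.
Currency withdrawal $81.5 billion: just a shift between currency and reserves — both are base money → 0.
Net: −28 + 3.5 + 20 + 0 = -$4.5 billion.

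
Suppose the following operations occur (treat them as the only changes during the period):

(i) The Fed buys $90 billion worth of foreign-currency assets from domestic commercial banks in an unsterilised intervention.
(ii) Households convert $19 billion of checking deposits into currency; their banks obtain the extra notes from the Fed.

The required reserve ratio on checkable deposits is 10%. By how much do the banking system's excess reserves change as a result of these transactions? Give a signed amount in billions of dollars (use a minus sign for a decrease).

FX purchase $90 billion: reserves +$90B, deposits 0.
Currency withdrawal $19 billion: reserves −$19B, deposits −$19B.
Totals: Δreserves = +$71B, Δdeposits = −$19B.
Δrequired reserves = 10% × −$19B = −$1.9B.
Δexcess reserves = Δreserves − Δrequired = +$71B − (−$1.9B) = +$72.9 billion.

+$72.9 billion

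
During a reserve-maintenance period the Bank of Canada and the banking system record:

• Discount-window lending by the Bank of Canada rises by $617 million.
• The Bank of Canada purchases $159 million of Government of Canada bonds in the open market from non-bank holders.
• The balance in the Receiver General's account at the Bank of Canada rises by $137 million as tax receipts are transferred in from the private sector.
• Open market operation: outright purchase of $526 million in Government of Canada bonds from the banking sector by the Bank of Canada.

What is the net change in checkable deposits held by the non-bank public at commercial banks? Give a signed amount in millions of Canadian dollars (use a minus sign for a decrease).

Discount-window loan $617 million: the counterparty is a bank, so public deposits are unchanged → 0.
Asset purchase (from non-banks) $159 million: non-bank counterparties' bank balances rise → +$159M.
Government account inflow $137 million: non-bank counterparties' bank balances fall → −$137M.
OMO purchase (from banks) $526 million: the counterparty is a bank, so public deposits are unchanged → 0.
Net: 0 + 159 − 137 + 0 = +$22 million.

+$22 million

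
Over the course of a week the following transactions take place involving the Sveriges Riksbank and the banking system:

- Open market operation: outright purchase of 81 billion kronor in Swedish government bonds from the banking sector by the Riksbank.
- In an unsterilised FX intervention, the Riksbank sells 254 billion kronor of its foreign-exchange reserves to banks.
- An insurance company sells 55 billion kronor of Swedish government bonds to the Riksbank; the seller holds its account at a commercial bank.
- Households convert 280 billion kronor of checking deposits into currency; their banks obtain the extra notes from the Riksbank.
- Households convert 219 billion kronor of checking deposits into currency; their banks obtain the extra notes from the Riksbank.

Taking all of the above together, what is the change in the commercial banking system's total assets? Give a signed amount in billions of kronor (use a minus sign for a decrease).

OMO purchase (from banks) 81 billion kronor: just an asset swap on bank balance sheets → 0.
FX sale 254 billion kronor: just an asset swap on bank balance sheets → 0.
Asset purchase (from non-banks) 55 billion kronor: bank balance sheets expand → +55B.
Currency withdrawal 280 billion kronor: bank balance sheets shrink → −280B.
Currency withdrawal 219 billion kronor: bank balance sheets shrink → −219B.
Net: 0 + 0 + 55 − 280 − 219 = -444 billion.

-444 billion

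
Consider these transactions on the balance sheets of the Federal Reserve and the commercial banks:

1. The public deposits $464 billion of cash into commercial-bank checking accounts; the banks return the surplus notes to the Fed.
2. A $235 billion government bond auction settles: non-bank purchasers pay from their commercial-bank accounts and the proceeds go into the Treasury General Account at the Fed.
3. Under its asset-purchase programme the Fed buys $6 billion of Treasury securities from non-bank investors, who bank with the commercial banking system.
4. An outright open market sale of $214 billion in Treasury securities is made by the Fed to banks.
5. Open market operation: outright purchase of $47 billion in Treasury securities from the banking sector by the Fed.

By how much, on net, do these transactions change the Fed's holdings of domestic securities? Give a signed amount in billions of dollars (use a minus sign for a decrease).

Fed balance sheet:
  Assets:      Securities −$161B
  Liabilities: Bank reserves +$68B, Currency in circulation −$464B, Government deposits +$235B
So the change in the Fed's holdings of domestic securities is -$161 billion.

-$161 billion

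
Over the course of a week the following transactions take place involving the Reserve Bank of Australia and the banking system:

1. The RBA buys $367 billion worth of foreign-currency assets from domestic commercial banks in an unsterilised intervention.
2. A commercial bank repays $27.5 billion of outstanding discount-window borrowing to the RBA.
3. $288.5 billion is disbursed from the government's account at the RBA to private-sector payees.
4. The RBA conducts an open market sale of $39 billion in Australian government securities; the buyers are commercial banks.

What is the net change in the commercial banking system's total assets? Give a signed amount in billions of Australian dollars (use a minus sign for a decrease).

+$261 billion

RBA balance sheet:
  Assets:      Securities −$39B, Loans to banks −$27.5B, Foreign assets +$367B
  Liabilities: Bank reserves +$589B, Government deposits −$288.5B
Commercial banking system:
  Assets:      Reserves at CB +$589B, Securities +$39B, Foreign assets −$367B
  Liabilities: Checkable deposits +$288.5B, Borrowings from CB −$27.5B
Change in total bank assets = +$261 billion.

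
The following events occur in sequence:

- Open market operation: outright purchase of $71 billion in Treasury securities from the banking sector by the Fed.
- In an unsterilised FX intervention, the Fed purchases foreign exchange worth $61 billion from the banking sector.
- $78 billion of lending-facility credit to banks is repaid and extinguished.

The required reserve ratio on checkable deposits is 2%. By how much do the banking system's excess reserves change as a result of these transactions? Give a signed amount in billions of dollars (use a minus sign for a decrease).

OMO purchase (from banks) $71 billion: reserves +$71B, deposits 0.
FX purchase $61 billion: reserves +$61B, deposits 0.
Discount-window repayment $78 billion: reserves −$78B, deposits 0.
Totals: Δreserves = +$54B, Δdeposits = 0.
Δrequired reserves = 2% × 0 = 0.
Δexcess reserves = Δreserves − Δrequired = +$54B − (0) = +$54 billion.

+$54 billion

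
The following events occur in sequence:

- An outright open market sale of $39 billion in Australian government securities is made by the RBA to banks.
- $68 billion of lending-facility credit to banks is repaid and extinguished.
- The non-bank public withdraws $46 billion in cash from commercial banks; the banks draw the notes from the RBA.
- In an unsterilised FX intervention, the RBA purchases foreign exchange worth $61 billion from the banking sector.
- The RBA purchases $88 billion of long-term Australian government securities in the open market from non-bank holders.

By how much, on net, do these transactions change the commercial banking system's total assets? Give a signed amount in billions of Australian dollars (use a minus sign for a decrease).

-$26 billion

OMO sale (to banks) $39 billion: just an asset swap on bank balance sheets → 0.
Discount-window repayment $68 billion: bank balance sheets shrink → −$68B.
Currency withdrawal $46 billion: bank balance sheets shrink → −$46B.
FX purchase $61 billion: just an asset swap on bank balance sheets → 0.
Asset purchase (from non-banks) $88 billion: bank balance sheets expand → +$88B.
Net: 0 − 68 − 46 + 0 + 88 = -$26 billion.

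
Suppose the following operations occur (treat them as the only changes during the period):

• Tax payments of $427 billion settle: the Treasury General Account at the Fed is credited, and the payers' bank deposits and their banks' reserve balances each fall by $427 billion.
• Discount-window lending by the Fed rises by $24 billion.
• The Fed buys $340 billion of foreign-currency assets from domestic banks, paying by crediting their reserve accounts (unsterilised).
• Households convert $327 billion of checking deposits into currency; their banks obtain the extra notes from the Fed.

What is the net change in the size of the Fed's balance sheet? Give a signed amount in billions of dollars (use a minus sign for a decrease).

+$364 billion

Government account inflow $427 billion: only the composition of liabilities changes → 0.
Discount-window loan $24 billion: a Fed asset is acquired → +$24B.
FX purchase $340 billion: a Fed asset is acquired → +$340B.
Currency withdrawal $327 billion: only the composition of liabilities changes → 0.
Net: 0 + 24 + 340 + 0 = +$364 billion.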